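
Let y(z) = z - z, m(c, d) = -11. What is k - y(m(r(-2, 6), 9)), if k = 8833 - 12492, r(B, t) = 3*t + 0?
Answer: -3659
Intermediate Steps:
r(B, t) = 3*t
y(z) = 0
k = -3659
k - y(m(r(-2, 6), 9)) = -3659 - 1*0 = -3659 + 0 = -3659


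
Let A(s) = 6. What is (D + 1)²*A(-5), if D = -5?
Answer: 96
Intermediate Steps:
(D + 1)²*A(-5) = (-5 + 1)²*6 = (-4)²*6 = 16*6 = 96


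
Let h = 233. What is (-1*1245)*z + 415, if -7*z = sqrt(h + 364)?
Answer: 415 + 1245*sqrt(597)/7 ≈ 4760.7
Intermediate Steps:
z = -sqrt(597)/7 (z = -sqrt(233 + 364)/7 = -sqrt(597)/7 ≈ -3.4905)
(-1*1245)*z + 415 = (-1*1245)*(-sqrt(597)/7) + 415 = -(-1245)*sqrt(597)/7 + 415 = 1245*sqrt(597)/7 + 415 = 415 + 1245*sqrt(597)/7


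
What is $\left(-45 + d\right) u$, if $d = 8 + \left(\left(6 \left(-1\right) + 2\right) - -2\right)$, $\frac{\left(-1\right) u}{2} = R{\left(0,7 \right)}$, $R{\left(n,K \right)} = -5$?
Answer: $-390$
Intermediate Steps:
$u = 10$ ($u = \left(-2\right) \left(-5\right) = 10$)
$d = 6$ ($d = 8 + \left(\left(-6 + 2\right) + 2\right) = 8 + \left(-4 + 2\right) = 8 - 2 = 6$)
$\left(-45 + d\right) u = \left(-45 + 6\right) 10 = \left(-39\right) 10 = -390$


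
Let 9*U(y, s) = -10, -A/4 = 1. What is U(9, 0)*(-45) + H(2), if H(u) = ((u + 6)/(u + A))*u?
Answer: 42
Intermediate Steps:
A = -4 (A = -4*1 = -4)
U(y, s) = -10/9 (U(y, s) = (⅑)*(-10) = -10/9)
H(u) = u*(6 + u)/(-4 + u) (H(u) = ((u + 6)/(u - 4))*u = ((6 + u)/(-4 + u))*u = u*(6 + u)/(-4 + u))
U(9, 0)*(-45) + H(2) = -10/9*(-45) + 2*(6 + 2)/(-4 + 2) = 50 + 2*8/(-2) = 50 + 2*(-½)*8 = 50 - 8 = 42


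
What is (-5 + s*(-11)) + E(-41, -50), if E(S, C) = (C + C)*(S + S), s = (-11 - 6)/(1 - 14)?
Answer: 106348/13 ≈ 8180.6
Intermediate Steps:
s = 17/13 (s = -17/(-13) = -17*(-1/13) = 17/13 ≈ 1.3077)
E(S, C) = 4*C*S (E(S, C) = (2*C)*(2*S) = 4*C*S)
(-5 + s*(-11)) + E(-41, -50) = (-5 + (17/13)*(-11)) + 4*(-50)*(-41) = (-5 - 187/13) + 8200 = -252/13 + 8200 = 106348/13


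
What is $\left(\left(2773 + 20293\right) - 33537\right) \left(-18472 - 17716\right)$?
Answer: $378924548$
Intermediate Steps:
$\left(\left(2773 + 20293\right) - 33537\right) \left(-18472 - 17716\right) = \left(23066 - 33537\right) \left(-36188\right) = \left(-10471\right) \left(-36188\right) = 378924548$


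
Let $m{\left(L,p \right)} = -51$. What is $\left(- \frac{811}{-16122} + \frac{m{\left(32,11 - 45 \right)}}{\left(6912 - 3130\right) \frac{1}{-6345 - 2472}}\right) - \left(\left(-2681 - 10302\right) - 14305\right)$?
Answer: $\frac{417773711732}{15243351} \approx 27407.0$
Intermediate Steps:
$\left(- \frac{811}{-16122} + \frac{m{\left(32,11 - 45 \right)}}{\left(6912 - 3130\right) \frac{1}{-6345 - 2472}}\right) - \left(\left(-2681 - 10302\right) - 14305\right) = \left(- \frac{811}{-16122} - \frac{51}{\left(6912 - 3130\right) \frac{1}{-6345 - 2472}}\right) - \left(\left(-2681 - 10302\right) - 14305\right) = \left(\left(-811\right) \left(- \frac{1}{16122}\right) - \frac{51}{3782 \frac{1}{-8817}}\right) - \left(-12983 - 14305\right) = \left(\frac{811}{16122} - \frac{51}{3782 \left(- \frac{1}{8817}\right)}\right) - -27288 = \left(\frac{811}{16122} - \frac{51}{- \frac{3782}{8817}}\right) + 27288 = \left(\frac{811}{16122} - - \frac{449667}{3782}\right) + 27288 = \left(\frac{811}{16122} + \frac{449667}{3782}\right) + 27288 = \frac{1813149644}{15243351} + 27288 = \frac{417773711732}{15243351}$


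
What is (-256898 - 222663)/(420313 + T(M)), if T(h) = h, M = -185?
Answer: -479561/420128 ≈ -1.1415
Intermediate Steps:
(-256898 - 222663)/(420313 + T(M)) = (-256898 - 222663)/(420313 - 185) = -479561/420128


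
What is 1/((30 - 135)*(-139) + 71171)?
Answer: 1/85766 ≈ 1.1660e-5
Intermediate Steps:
1/((30 - 135)*(-139) + 71171) = 1/(-105*(-139) + 71171) = 1/(14595 + 71171) = 1/85766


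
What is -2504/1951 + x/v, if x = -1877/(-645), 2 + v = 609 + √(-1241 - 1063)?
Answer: -596572904851/466553721435 - 30032*I/79711895 ≈ -1.2787 - 0.00037676*I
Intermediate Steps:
v = 607 + 48*I (v = -2 + (609 + √(-1241 - 1063)) = -2 + (609 + √(-2304)) = -2 + (609 + 48*I) = 607 + 48*I ≈ 607.0 + 48.0*I)
x = 1877/645 (x = -1877*(-1/645) = 1877/645 ≈ 2.9101)
-2504/1951 + x/v = -2504/1951 + 1877/(645*(607 + 48*I)) = -2504*1/1951 + 1877*((607 - 48*I)/370753)/645 = -2504/1951 + 1877*(607 - 48*I)/239135685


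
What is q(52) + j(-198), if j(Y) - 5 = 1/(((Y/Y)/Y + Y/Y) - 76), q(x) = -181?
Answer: -2613974/14851 ≈ -176.01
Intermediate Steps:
j(Y) = 5 + 1/(-75 + 1/Y) (j(Y) = 5 + 1/(((Y/Y)/Y + Y/Y) - 76) = 5 + 1/((1/Y + 1) - 76) = 5 + 1/((1 + 1/Y) - 76) = 5 + 1/(-75 + 1/Y))
q(52) + j(-198) = -181 + (-5 + 374*(-198))/(-1 + 75*(-198)) = -181 + (-5 - 74052)/(-1 - 14850) = -181 - 74057/(-14851) = -181 - 1/14851*(-74057) = -181 + 74057/14851 = -2613974/14851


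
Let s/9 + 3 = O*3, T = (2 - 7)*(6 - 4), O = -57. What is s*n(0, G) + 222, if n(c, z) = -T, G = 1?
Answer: -15438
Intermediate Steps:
T = -10 (T = -5*2 = -10)
n(c, z) = 10 (n(c, z) = -1*(-10) = 10)
s = -1566 (s = -27 + 9*(-57*3) = -27 + 9*(-171) = -27 - 1539 = -1566)
s*n(0, G) + 222 = -1566*10 + 222 = -15660 + 222 = -15438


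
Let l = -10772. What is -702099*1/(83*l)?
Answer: 702099/894076 ≈ 0.78528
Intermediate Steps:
-702099*1/(83*l) = -702099/(83*(-10772)) = -702099/(-894076) = -702099*(-1/894076) = 702099/894076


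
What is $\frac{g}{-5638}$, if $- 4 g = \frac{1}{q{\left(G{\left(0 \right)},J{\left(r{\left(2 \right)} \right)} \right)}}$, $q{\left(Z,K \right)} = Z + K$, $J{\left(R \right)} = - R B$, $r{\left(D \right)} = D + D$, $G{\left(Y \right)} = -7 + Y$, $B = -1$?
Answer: $- \frac{1}{67656} \approx -1.4781 \cdot 10^{-5}$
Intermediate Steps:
$r{\left(D \right)} = 2 D$
$J{\left(R \right)} = R$ ($J{\left(R \right)} = - R \left(-1\right) = R$)
$q{\left(Z,K \right)} = K + Z$
$g = \frac{1}{12}$ ($g = - \frac{1}{4 \left(2 \cdot 2 + \left(-7 + 0\right)\right)} = - \frac{1}{4 \left(4 - 7\right)} = - \frac{1}{4 \left(-3\right)} = \left(- \frac{1}{4}\right) \left(- \frac{1}{3}\right) = \frac{1}{12} \approx 0.083333$)
$\frac{g}{-5638} = \frac{1}{12 \left(-5638\right)} = \frac{1}{12} \left(- \frac{1}{5638}\right) = - \frac{1}{67656}$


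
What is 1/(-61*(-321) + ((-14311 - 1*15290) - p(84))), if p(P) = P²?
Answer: -1/17076 ≈ -5.8562e-5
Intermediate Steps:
1/(-61*(-321) + ((-14311 - 1*15290) - p(84))) = 1/(-61*(-321) + ((-14311 - 1*15290) - 1*84²)) = 1/(19581 + ((-14311 - 15290) - 1*7056)) = 1/(19581 + (-29601 - 7056)) = 1/(19581 - 36657) = 1/(-17076) = -1/17076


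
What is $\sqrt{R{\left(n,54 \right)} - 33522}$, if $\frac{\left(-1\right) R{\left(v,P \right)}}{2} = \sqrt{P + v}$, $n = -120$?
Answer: $\sqrt{-33522 - 2 i \sqrt{66}} \approx 0.0444 - 183.09 i$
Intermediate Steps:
$R{\left(v,P \right)} = - 2 \sqrt{P + v}$
$\sqrt{R{\left(n,54 \right)} - 33522} = \sqrt{- 2 \sqrt{54 - 120} - 33522} = \sqrt{- 2 \sqrt{-66} - 33522} = \sqrt{- 2 i \sqrt{66} - 33522} = \sqrt{-33522 - 2 i \sqrt{66}}$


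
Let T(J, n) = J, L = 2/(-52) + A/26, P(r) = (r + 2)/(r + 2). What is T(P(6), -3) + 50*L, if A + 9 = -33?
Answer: -1062/13 ≈ -81.692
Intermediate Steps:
A = -42 (A = -9 - 33 = -42)
P(r) = 1 (P(r) = (2 + r)/(2 + r) = 1)
L = -43/26 (L = 2/(-52) - 42/26 = 2*(-1/52) - 42*1/26 = -1/26 - 21/13 = -43/26 ≈ -1.6538)
T(P(6), -3) + 50*L = 1 + 50*(-43/26) = 1 - 1075/13 = -1062/13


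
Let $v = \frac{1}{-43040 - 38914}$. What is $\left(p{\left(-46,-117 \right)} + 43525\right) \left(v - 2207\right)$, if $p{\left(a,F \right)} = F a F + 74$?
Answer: $\frac{35336151859835}{27318} \approx 1.2935 \cdot 10^{9}$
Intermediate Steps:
$p{\left(a,F \right)} = 74 + a F^{2}$ ($p{\left(a,F \right)} = a F^{2} + 74 = 74 + a F^{2}$)
$v = - \frac{1}{81954}$ ($v = \frac{1}{-81954} = - \frac{1}{81954} \approx -1.2202 \cdot 10^{-5}$)
$\left(p{\left(-46,-117 \right)} + 43525\right) \left(v - 2207\right) = \left(\left(74 - 46 \left(-117\right)^{2}\right) + 43525\right) \left(- \frac{1}{81954} - 2207\right) = \left(\left(74 - 629694\right) + 43525\right) \left(- \frac{180872479}{81954}\right) = \left(-629620 + 43525\right) \left(- \frac{180872479}{81954}\right) = \left(-586095\right) \left(- \frac{180872479}{81954}\right) = \frac{35336151859835}{27318}$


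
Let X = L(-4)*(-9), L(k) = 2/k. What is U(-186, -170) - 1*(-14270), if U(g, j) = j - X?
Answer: 28191/2 ≈ 14096.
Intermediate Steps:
X = 9/2 (X = (2/(-4))*(-9) = (2*(-¼))*(-9) = -½*(-9) = 9/2 ≈ 4.5000)
U(g, j) = -9/2 + j (U(g, j) = j - 1*9/2 = j - 9/2 = -9/2 + j)
U(-186, -170) - 1*(-14270) = (-9/2 - 170) - 1*(-14270) = -349/2 + 14270 = 28191/2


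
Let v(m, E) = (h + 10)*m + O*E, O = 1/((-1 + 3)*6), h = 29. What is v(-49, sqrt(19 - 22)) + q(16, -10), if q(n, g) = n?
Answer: -1895 + I*sqrt(3)/12 ≈ -1895.0 + 0.14434*I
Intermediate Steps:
O = 1/12 (O = 1/(2*6) = 1/12 ≈ 0.083333)
v(m, E) = 39*m + E/12 (v(m, E) = (29 + 10)*m + E/12 = 39*m + E/12)
v(-49, sqrt(19 - 22)) + q(16, -10) = (39*(-49) + sqrt(19 - 22)/12) + 16 = (-1911 + sqrt(-3)/12) + 16 = (-1911 + (I*sqrt(3))/12) + 16 = (-1911 + I*sqrt(3)/12) + 16 = -1895 + I*sqrt(3)/12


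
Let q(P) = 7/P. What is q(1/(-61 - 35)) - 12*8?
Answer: -768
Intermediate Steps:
q(1/(-61 - 35)) - 12*8 = 7/(1/(-61 - 35)) - 12*8 = 7/(1/(-96)) - 1*96 = 7/(-1/96) - 96 = 7*(-96) - 96 = -672 - 96 = -768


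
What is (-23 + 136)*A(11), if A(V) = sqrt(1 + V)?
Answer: 226*sqrt(3) ≈ 391.44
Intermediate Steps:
(-23 + 136)*A(11) = (-23 + 136)*sqrt(1 + 11) = 113*sqrt(12) = 113*(2*sqrt(3)) = 226*sqrt(3)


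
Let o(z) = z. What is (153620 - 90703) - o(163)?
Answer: 62754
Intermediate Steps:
(153620 - 90703) - o(163) = (153620 - 90703) - 1*163 = 62917 - 163 = 62754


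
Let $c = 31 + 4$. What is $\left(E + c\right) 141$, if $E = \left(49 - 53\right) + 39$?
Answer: $9870$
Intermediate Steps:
$c = 35$
$E = 35$ ($E = \left(49 - 53\right) + 39 = -4 + 39 = 35$)
$\left(E + c\right) 141 = \left(35 + 35\right) 141 = 70 \cdot 141 = 9870$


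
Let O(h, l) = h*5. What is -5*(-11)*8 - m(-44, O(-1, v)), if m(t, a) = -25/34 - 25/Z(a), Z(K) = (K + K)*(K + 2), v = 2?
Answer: 22520/51 ≈ 441.57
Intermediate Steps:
Z(K) = 2*K*(2 + K) (Z(K) = (2*K)*(2 + K) = 2*K*(2 + K))
O(h, l) = 5*h
m(t, a) = -25/34 - 25/(2*a*(2 + a)) (m(t, a) = -25/34 - 25*1/(2*a*(2 + a)) = -25*1/34 - 25/(2*a*(2 + a)) = -25/34 - 25/(2*a*(2 + a)))
-5*(-11)*8 - m(-44, O(-1, v)) = -5*(-11)*8 - 25*(-17 - 5*(-1)*(2 + 5*(-1)))/(34*(5*(-1))*(2 + 5*(-1))) = 55*8 - 25*(-17 - 1*(-5)*(2 - 5))/(34*(-5)*(2 - 5)) = 440 - 25*(-1)*(-17 - 1*(-5)*(-3))/(34*5*(-3)) = 440 - 25*(-1)*(-1)*(-17 - 15)/(34*5*3) = 440 - 25*(-1)*(-1)*(-32)/(34*5*3) = 440 - 1*(-80/51) = 440 + 80/51 = 22520/51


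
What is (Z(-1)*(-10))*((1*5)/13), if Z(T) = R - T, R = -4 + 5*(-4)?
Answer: 1150/13 ≈ 88.462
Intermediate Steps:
R = -24 (R = -4 - 20 = -24)
Z(T) = -24 - T
(Z(-1)*(-10))*((1*5)/13) = ((-24 - 1*(-1))*(-10))*((1*5)/13) = ((-24 + 1)*(-10))*(5*(1/13)) = -23*(-10)*(5/13) = 230*(5/13) = 1150/13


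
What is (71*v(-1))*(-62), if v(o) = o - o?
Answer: 0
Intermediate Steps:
v(o) = 0
(71*v(-1))*(-62) = (71*0)*(-62) = 0*(-62) = 0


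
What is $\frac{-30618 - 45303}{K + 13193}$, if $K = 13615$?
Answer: $- \frac{25307}{8936} \approx -2.832$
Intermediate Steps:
$\frac{-30618 - 45303}{K + 13193} = \frac{-30618 - 45303}{13615 + 13193} = - \frac{75921}{26808} = \left(-75921\right) \frac{1}{26808} = - \frac{25307}{8936}$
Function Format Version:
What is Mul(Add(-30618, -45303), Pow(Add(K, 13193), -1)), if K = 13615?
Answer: Rational(-25307, 8936) ≈ -2.8320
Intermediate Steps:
Mul(Add(-30618, -45303), Pow(Add(K, 13193), -1)) = Mul(Add(-30618, -45303), Pow(Add(13615, 13193), -1)) = Mul(-75921, Pow(26808, -1)) = Mul(-75921, Rational(1, 26808)) = Rational(-25307, 8936)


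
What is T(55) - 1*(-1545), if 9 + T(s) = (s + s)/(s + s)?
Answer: 1537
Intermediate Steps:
T(s) = -8 (T(s) = -9 + (s + s)/(s + s) = -9 + (2*s)/((2*s)) = -9 + (2*s)*(1/(2*s)) = -9 + 1 = -8)
T(55) - 1*(-1545) = -8 - 1*(-1545) = -8 + 1545 = 1537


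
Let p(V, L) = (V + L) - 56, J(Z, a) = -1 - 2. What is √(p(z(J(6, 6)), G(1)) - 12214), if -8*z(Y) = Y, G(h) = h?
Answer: I*√196298/4 ≈ 110.76*I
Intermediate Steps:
J(Z, a) = -3
z(Y) = -Y/8
p(V, L) = -56 + L + V (p(V, L) = (L + V) - 56 = -56 + L + V)
√(p(z(J(6, 6)), G(1)) - 12214) = √((-56 + 1 - ⅛*(-3)) - 12214) = √((-56 + 1 + 3/8) - 12214) = √(-437/8 - 12214) = √(-98149/8) = I*√196298/4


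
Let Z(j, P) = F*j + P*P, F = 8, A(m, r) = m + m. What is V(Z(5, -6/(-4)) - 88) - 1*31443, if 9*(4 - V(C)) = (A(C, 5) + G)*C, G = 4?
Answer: -765211/24 ≈ -31884.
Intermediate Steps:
A(m, r) = 2*m
Z(j, P) = P² + 8*j (Z(j, P) = 8*j + P*P = 8*j + P² = P² + 8*j)
V(C) = 4 - C*(4 + 2*C)/9 (V(C) = 4 - (2*C + 4)*C/9 = 4 - (4 + 2*C)*C/9 = 4 - C*(4 + 2*C)/9)
V(Z(5, -6/(-4)) - 88) - 1*31443 = (4 - 4*(((-6/(-4))² + 8*5) - 88)/9 - 2*(((-6/(-4))² + 8*5) - 88)²/9) - 1*31443 = (4 - 4*(((-6*(-¼))² + 40) - 88)/9 - 2*(((-6*(-¼))² + 40) - 88)²/9) - 31443 = (4 - 4*(((3/2)² + 40) - 88)/9 - 2*(((3/2)² + 40) - 88)²/9) - 31443 = (4 - 4*((9/4 + 40) - 88)/9 - 2*((9/4 + 40) - 88)²/9) - 31443 = (4 - 4*(169/4 - 88)/9 - 2*(169/4 - 88)²/9) - 31443 = (4 - 4/9*(-183/4) - 2*(-183/4)²/9) - 31443 = (4 + 61/3 - 2/9*33489/16) - 31443 = (4 + 61/3 - 3721/8) - 31443 = -10579/24 - 31443 = -765211/24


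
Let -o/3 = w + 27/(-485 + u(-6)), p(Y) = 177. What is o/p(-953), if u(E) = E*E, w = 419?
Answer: -188104/26491 ≈ -7.1007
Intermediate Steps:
u(E) = E²
o = -564312/449 (o = -3*(419 + 27/(-485 + (-6)²)) = -3*(419 + 27/(-485 + 36)) = -3*(419 + 27/(-449)) = -3*(419 + 27*(-1/449)) = -3*(419 - 27/449) = -3*188104/449 = -564312/449 ≈ -1256.8)
o/p(-953) = -564312/449/177 = -564312/449*1/177 = -188104/26491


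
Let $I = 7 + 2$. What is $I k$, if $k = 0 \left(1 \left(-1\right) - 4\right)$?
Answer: $0$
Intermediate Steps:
$I = 9$
$k = 0$ ($k = 0 \left(-1 - 4\right) = 0 \left(-5\right) = 0$)
$I k = 9 \cdot 0 = 0$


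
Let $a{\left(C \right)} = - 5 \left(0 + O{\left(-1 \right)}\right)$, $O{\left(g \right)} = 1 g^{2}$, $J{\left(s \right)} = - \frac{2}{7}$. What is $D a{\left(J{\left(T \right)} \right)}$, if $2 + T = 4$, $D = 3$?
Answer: $-15$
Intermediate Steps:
$T = 2$ ($T = -2 + 4 = 2$)
$J{\left(s \right)} = - \frac{2}{7}$ ($J{\left(s \right)} = \left(-2\right) \frac{1}{7} = - \frac{2}{7}$)
$O{\left(g \right)} = g^{2}$
$a{\left(C \right)} = -5$ ($a{\left(C \right)} = - 5 \left(0 + \left(-1\right)^{2}\right) = - 5 \left(0 + 1\right) = \left(-5\right) 1 = -5$)
$D a{\left(J{\left(T \right)} \right)} = 3 \left(-5\right) = -15$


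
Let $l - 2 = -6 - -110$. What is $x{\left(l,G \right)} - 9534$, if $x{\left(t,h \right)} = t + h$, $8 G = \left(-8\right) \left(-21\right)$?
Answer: $-9407$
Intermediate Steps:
$l = 106$ ($l = 2 - -104 = 2 + \left(-6 + 110\right) = 2 + 104 = 106$)
$G = 21$ ($G = \frac{\left(-8\right) \left(-21\right)}{8} = \frac{1}{8} \cdot 168 = 21$)
$x{\left(t,h \right)} = h + t$
$x{\left(l,G \right)} - 9534 = \left(21 + 106\right) - 9534 = 127 - 9534 = -9407$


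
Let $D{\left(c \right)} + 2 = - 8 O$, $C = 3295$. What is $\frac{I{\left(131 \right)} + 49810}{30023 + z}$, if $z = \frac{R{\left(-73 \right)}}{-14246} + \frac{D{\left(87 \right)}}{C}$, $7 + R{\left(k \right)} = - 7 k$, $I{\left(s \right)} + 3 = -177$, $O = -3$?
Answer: $\frac{1164830244550}{704647692921} \approx 1.6531$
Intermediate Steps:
$I{\left(s \right)} = -180$ ($I{\left(s \right)} = -3 - 177 = -180$)
$R{\left(k \right)} = -7 - 7 k$
$D{\left(c \right)} = 22$ ($D{\left(c \right)} = -2 - -24 = -2 + 24 = 22$)
$z = - \frac{673634}{23470285}$ ($z = \frac{-7 - -511}{-14246} + \frac{22}{3295} = \left(-7 + 511\right) \left(- \frac{1}{14246}\right) + 22 \cdot \frac{1}{3295} = 504 \left(- \frac{1}{14246}\right) + \frac{22}{3295} = - \frac{252}{7123} + \frac{22}{3295} = - \frac{673634}{23470285} \approx -0.028702$)
$\frac{I{\left(131 \right)} + 49810}{30023 + z} = \frac{-180 + 49810}{30023 - \frac{673634}{23470285}} = \frac{49630}{\frac{704647692921}{23470285}} = 49630 \cdot \frac{23470285}{704647692921} = \frac{1164830244550}{704647692921}$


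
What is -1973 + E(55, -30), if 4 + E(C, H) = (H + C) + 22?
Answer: -1930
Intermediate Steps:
E(C, H) = 18 + C + H (E(C, H) = -4 + ((H + C) + 22) = -4 + ((C + H) + 22) = -4 + (22 + C + H) = 18 + C + H)
-1973 + E(55, -30) = -1973 + (18 + 55 - 30) = -1973 + 43 = -1930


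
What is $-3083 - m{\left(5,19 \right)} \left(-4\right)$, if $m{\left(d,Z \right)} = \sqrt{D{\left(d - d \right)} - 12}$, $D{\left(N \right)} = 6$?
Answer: $-3083 + 4 i \sqrt{6} \approx -3083.0 + 9.798 i$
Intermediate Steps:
$m{\left(d,Z \right)} = i \sqrt{6}$ ($m{\left(d,Z \right)} = \sqrt{6 - 12} = \sqrt{-6} = i \sqrt{6}$)
$-3083 - m{\left(5,19 \right)} \left(-4\right) = -3083 - i \sqrt{6} \left(-4\right) = -3083 - - 4 i \sqrt{6} = -3083 + 4 i \sqrt{6}$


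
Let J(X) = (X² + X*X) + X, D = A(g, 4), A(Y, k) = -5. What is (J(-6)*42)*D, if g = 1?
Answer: -13860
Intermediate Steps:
D = -5
J(X) = X + 2*X² (J(X) = (X² + X²) + X = 2*X² + X = X + 2*X²)
(J(-6)*42)*D = (-6*(1 + 2*(-6))*42)*(-5) = (-6*(1 - 12)*42)*(-5) = (-6*(-11)*42)*(-5) = (66*42)*(-5) = 2772*(-5) = -13860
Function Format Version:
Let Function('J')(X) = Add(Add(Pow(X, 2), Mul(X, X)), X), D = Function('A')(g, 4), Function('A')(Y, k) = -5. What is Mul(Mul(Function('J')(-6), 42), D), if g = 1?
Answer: -13860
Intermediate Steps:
D = -5
Function('J')(X) = Add(X, Mul(2, Pow(X, 2))) (Function('J')(X) = Add(Add(Pow(X, 2), Pow(X, 2)), X) = Add(Mul(2, Pow(X, 2)), X) = Add(X, Mul(2, Pow(X, 2))))
Mul(Mul(Function('J')(-6), 42), D) = Mul(Mul(Mul(-6, Add(1, Mul(2, -6))), 42), -5) = Mul(Mul(Mul(-6, Add(1, -12)), 42), -5) = Mul(Mul(Mul(-6, -11), 42), -5) = Mul(Mul(66, 42), -5) = Mul(2772, -5) = -13860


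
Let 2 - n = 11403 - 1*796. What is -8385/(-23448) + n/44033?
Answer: 40183555/344161928 ≈ 0.11676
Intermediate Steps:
n = -10605 (n = 2 - (11403 - 1*796) = 2 - (11403 - 796) = 2 - 1*10607 = 2 - 10607 = -10605)
-8385/(-23448) + n/44033 = -8385/(-23448) - 10605/44033 = -8385*(-1/23448) - 10605*1/44033 = 2795/7816 - 10605/44033 = 40183555/344161928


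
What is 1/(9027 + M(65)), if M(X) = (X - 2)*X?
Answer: 1/13122 ≈ 7.6208e-5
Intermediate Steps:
M(X) = X*(-2 + X) (M(X) = (-2 + X)*X = X*(-2 + X))
1/(9027 + M(65)) = 1/(9027 + 65*(-2 + 65)) = 1/(9027 + 65*63) = 1/(9027 + 4095) = 1/13122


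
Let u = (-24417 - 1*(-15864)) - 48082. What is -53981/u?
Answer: 53981/56635 ≈ 0.95314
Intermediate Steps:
u = -56635 (u = (-24417 + 15864) - 48082 = -8553 - 48082 = -56635)
-53981/u = -53981/(-56635) = -53981*(-1/56635) = 53981/56635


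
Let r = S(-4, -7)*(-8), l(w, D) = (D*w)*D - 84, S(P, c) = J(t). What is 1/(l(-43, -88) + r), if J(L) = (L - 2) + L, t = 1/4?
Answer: -1/333064 ≈ -3.0024e-6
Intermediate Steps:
t = ¼ ≈ 0.25000
J(L) = -2 + 2*L (J(L) = (-2 + L) + L = -2 + 2*L)
S(P, c) = -3/2 (S(P, c) = -2 + 2*(¼) = -2 + ½ = -3/2)
l(w, D) = -84 + w*D² (l(w, D) = w*D² - 84 = -84 + w*D²)
r = 12 (r = -3/2*(-8) = 12)
1/(l(-43, -88) + r) = 1/((-84 - 43*(-88)²) + 12) = 1/((-84 - 43*7744) + 12) = 1/((-84 - 332992) + 12) = 1/(-333076 + 12) = 1/(-333064) = -1/333064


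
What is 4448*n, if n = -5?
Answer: -22240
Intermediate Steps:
4448*n = 4448*(-5) = -22240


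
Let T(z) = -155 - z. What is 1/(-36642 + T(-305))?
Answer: -1/36492 ≈ -2.7403e-5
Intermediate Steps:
1/(-36642 + T(-305)) = 1/(-36642 + (-155 - 1*(-305))) = 1/(-36642 + (-155 + 305)) = 1/(-36642 + 150) = 1/(-36492) = -1/36492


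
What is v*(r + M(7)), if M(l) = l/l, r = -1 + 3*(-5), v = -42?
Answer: 630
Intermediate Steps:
r = -16 (r = -1 - 15 = -16)
M(l) = 1
v*(r + M(7)) = -42*(-16 + 1) = -42*(-15) = 630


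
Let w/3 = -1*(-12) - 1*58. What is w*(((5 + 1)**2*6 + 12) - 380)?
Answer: 20976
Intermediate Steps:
w = -138 (w = 3*(-1*(-12) - 1*58) = 3*(12 - 58) = 3*(-46) = -138)
w*(((5 + 1)**2*6 + 12) - 380) = -138*(((5 + 1)**2*6 + 12) - 380) = -138*((6**2*6 + 12) - 380) = -138*((36*6 + 12) - 380) = -138*((216 + 12) - 380) = -138*(228 - 380) = -138*(-152) = 20976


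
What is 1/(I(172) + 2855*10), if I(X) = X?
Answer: 1/28722 ≈ 3.4817e-5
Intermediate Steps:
1/(I(172) + 2855*10) = 1/(172 + 2855*10) = 1/(172 + 28550) = 1/28722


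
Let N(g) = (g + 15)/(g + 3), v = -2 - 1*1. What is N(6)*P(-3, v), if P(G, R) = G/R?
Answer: 7/3 ≈ 2.3333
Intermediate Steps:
v = -3 (v = -2 - 1 = -3)
N(g) = (15 + g)/(3 + g)
N(6)*P(-3, v) = ((15 + 6)/(3 + 6))*(-3/(-3)) = (21/9)*(-3*(-⅓)) = ((⅑)*21)*1 = (7/3)*1 = 7/3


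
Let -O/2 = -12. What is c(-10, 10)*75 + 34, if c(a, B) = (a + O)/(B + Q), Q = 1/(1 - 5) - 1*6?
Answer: 314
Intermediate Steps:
O = 24 (O = -2*(-12) = 24)
Q = -25/4 (Q = 1/(-4) - 6 = -1/4 - 6 = -25/4 ≈ -6.2500)
c(a, B) = (24 + a)/(-25/4 + B) (c(a, B) = (a + 24)/(B - 25/4) = (24 + a)/(-25/4 + B))
c(-10, 10)*75 + 34 = (4*(24 - 10)/(-25 + 4*10))*75 + 34 = (4*14/(-25 + 40))*75 + 34 = (4*14/15)*75 + 34 = (4*(1/15)*14)*75 + 34 = (56/15)*75 + 34 = 280 + 34 = 314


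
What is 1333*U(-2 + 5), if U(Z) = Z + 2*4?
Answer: 14663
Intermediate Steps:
U(Z) = 8 + Z (U(Z) = Z + 8 = 8 + Z)
1333*U(-2 + 5) = 1333*(8 + (-2 + 5)) = 1333*(8 + 3) = 1333*11 = 14663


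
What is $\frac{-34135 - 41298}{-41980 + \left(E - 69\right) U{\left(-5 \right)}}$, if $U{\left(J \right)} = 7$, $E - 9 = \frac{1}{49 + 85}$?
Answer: $\frac{10108022}{5681593} \approx 1.7791$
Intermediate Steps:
$E = \frac{1207}{134}$ ($E = 9 + \frac{1}{49 + 85} = 9 + \frac{1}{134} = \frac{1207}{134} \approx 9.0075$)
$\frac{-34135 - 41298}{-41980 + \left(E - 69\right) U{\left(-5 \right)}} = \frac{-34135 - 41298}{-41980 + \left(\frac{1207}{134} - 69\right) 7} = \frac{-34135 - 41298}{-41980 - \frac{56273}{134}} = - \frac{75433}{-41980 - \frac{56273}{134}} = - \frac{75433}{- \frac{5681593}{134}} = \left(-75433\right) \left(- \frac{134}{5681593}\right) = \frac{10108022}{5681593}$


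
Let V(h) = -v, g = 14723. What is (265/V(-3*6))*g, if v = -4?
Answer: 3901595/4 ≈ 9.7540e+5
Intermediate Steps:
V(h) = 4 (V(h) = -1*(-4) = 4)
(265/V(-3*6))*g = (265/4)*14723 = 3901595/4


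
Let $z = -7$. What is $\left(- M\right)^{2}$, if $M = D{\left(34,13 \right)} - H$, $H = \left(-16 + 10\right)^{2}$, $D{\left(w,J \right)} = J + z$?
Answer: $900$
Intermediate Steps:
$D{\left(w,J \right)} = -7 + J$ ($D{\left(w,J \right)} = J - 7 = -7 + J$)
$H = 36$ ($H = \left(-6\right)^{2} = 36$)
$M = -30$ ($M = \left(-7 + 13\right) - 36 = 6 - 36 = -30$)
$\left(- M\right)^{2} = \left(\left(-1\right) \left(-30\right)\right)^{2} = 30^{2} = 900$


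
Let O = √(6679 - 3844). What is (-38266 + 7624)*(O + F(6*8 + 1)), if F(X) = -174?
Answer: 5331708 - 275778*√35 ≈ 3.7002e+6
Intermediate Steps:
O = 9*√35 (O = √2835 = 9*√35 ≈ 53.245)
(-38266 + 7624)*(O + F(6*8 + 1)) = (-38266 + 7624)*(9*√35 - 174) = -30642*(-174 + 9*√35) = 5331708 - 275778*√35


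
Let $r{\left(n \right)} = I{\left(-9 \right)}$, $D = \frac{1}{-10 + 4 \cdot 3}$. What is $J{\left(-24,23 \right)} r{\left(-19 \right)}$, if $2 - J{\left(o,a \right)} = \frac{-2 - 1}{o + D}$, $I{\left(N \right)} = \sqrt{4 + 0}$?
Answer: $\frac{176}{47} \approx 3.7447$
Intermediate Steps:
$D = \frac{1}{2}$ ($D = \frac{1}{-10 + 12} = \frac{1}{2} \approx 0.5$)
$I{\left(N \right)} = 2$ ($I{\left(N \right)} = \sqrt{4} = 2$)
$r{\left(n \right)} = 2$
$J{\left(o,a \right)} = 2 + \frac{3}{\frac{1}{2} + o}$ ($J{\left(o,a \right)} = 2 - \frac{-2 - 1}{o + \frac{1}{2}} = 2 - - \frac{3}{\frac{1}{2} + o} = 2 + \frac{3}{\frac{1}{2} + o}$)
$J{\left(-24,23 \right)} r{\left(-19 \right)} = \frac{4 \left(2 - 24\right)}{1 + 2 \left(-24\right)} 2 = 4 \frac{1}{1 - 48} \left(-22\right) 2 = 4 \frac{1}{-47} \left(-22\right) 2 = 4 \left(- \frac{1}{47}\right) \left(-22\right) 2 = \frac{88}{47} \cdot 2 = \frac{176}{47}$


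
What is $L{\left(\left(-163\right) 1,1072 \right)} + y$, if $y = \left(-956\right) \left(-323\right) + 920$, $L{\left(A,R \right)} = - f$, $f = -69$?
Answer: $309777$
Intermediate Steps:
$L{\left(A,R \right)} = 69$ ($L{\left(A,R \right)} = \left(-1\right) \left(-69\right) = 69$)
$y = 309708$ ($y = 308788 + 920 = 309708$)
$L{\left(\left(-163\right) 1,1072 \right)} + y = 69 + 309708 = 309777$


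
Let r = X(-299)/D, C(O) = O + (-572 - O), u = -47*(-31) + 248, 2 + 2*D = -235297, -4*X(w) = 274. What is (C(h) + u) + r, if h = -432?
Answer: 266593904/235299 ≈ 1133.0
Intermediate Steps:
X(w) = -137/2 (X(w) = -1/4*274 = -137/2)
D = -235299/2 (D = -1 + (1/2)*(-235297) = -1 - 235297/2 = -235299/2 ≈ -1.1765e+5)
u = 1705 (u = 1457 + 248 = 1705)
C(O) = -572
r = 137/235299 (r = -137/(2*(-235299/2)) = -137/2*(-2/235299) = 137/235299 ≈ 0.00058224)
(C(h) + u) + r = (-572 + 1705) + 137/235299 = 1133 + 137/235299 = 266593904/235299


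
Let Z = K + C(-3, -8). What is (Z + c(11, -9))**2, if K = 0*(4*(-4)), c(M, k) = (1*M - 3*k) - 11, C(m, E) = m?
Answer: 576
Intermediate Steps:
c(M, k) = -11 + M - 3*k (c(M, k) = (M - 3*k) - 11 = -11 + M - 3*k)
K = 0 (K = 0*(-16) = 0)
Z = -3 (Z = 0 - 3 = -3)
(Z + c(11, -9))**2 = (-3 + (-11 + 11 - 3*(-9)))**2 = (-3 + (-11 + 11 + 27))**2 = (-3 + 27)**2 = 24**2 = 576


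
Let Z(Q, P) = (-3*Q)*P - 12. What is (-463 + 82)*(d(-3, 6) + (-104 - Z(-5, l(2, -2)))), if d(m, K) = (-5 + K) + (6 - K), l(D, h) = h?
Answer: 23241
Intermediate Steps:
Z(Q, P) = -12 - 3*P*Q (Z(Q, P) = -3*P*Q - 12 = -12 - 3*P*Q)
d(m, K) = 1
(-463 + 82)*(d(-3, 6) + (-104 - Z(-5, l(2, -2)))) = (-463 + 82)*(1 + (-104 - (-12 - 3*(-2)*(-5)))) = -381*(1 + (-104 - (-12 - 30))) = -381*(1 + (-104 - 1*(-42))) = -381*(1 + (-104 + 42)) = -381*(1 - 62) = -381*(-61) = 23241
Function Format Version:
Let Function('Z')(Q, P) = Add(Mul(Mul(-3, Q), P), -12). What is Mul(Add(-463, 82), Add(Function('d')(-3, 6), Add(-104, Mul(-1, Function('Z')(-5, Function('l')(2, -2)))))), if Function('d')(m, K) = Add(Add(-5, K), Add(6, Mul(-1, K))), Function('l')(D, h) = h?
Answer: 23241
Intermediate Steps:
Function('Z')(Q, P) = Add(-12, Mul(-3, P, Q)) (Function('Z')(Q, P) = Add(Mul(-3, P, Q), -12) = Add(-12, Mul(-3, P, Q)))
Function('d')(m, K) = 1
Mul(Add(-463, 82), Add(Function('d')(-3, 6), Add(-104, Mul(-1, Function('Z')(-5, Function('l')(2, -2)))))) = Mul(Add(-463, 82), Add(1, Add(-104, Mul(-1, Add(-12, Mul(-3, -2, -5)))))) = Mul(-381, Add(1, Add(-104, Mul(-1, Add(-12, -30))))) = Mul(-381, Add(1, Add(-104, Mul(-1, -42)))) = Mul(-381, Add(1, Add(-104, 42))) = Mul(-381, Add(1, -62)) = Mul(-381, -61) = 23241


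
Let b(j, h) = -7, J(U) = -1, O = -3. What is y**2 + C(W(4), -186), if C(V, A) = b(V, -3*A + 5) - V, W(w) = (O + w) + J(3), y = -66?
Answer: 4349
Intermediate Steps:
W(w) = -4 + w (W(w) = (-3 + w) - 1 = -4 + w)
C(V, A) = -7 - V
y**2 + C(W(4), -186) = (-66)**2 + (-7 - (-4 + 4)) = 4356 + (-7 - 1*0) = 4356 + (-7 + 0) = 4356 - 7 = 4349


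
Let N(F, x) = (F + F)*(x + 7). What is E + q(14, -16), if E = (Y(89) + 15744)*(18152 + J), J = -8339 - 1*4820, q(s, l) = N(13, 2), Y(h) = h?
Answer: 79054403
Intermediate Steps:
N(F, x) = 2*F*(7 + x) (N(F, x) = (2*F)*(7 + x) = 2*F*(7 + x))
q(s, l) = 234 (q(s, l) = 2*13*(7 + 2) = 2*13*9 = 234)
J = -13159 (J = -8339 - 4820 = -13159)
E = 79054169 (E = (89 + 15744)*(18152 - 13159) = 15833*4993 = 79054169)
E + q(14, -16) = 79054169 + 234 = 79054403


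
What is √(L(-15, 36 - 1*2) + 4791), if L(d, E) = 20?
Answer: √4811 ≈ 69.361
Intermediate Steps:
√(L(-15, 36 - 1*2) + 4791) = √(20 + 4791) = √4811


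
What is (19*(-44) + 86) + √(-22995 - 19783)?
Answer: -750 + I*√42778 ≈ -750.0 + 206.83*I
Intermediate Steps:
(19*(-44) + 86) + √(-22995 - 19783) = (-836 + 86) + √(-42778) = -750 + I*√42778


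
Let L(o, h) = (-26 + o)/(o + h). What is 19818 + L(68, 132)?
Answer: 1981821/100 ≈ 19818.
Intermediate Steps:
L(o, h) = (-26 + o)/(h + o)
19818 + L(68, 132) = 19818 + (-26 + 68)/(132 + 68) = 19818 + 42/200 = 19818 + (1/200)*42 = 19818 + 21/100 = 1981821/100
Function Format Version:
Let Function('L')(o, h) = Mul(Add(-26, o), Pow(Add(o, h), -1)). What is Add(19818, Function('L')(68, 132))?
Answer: Rational(1981821, 100) ≈ 19818.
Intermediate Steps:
Function('L')(o, h) = Mul(Pow(Add(h, o), -1), Add(-26, o)) (Function('L')(o, h) = Mul(Add(-26, o), Pow(Add(h, o), -1)) = Mul(Pow(Add(h, o), -1), Add(-26, o)))
Add(19818, Function('L')(68, 132)) = Add(19818, Mul(Pow(Add(132, 68), -1), Add(-26, 68))) = Add(19818, Mul(Pow(200, -1), 42)) = Add(19818, Mul(Rational(1, 200), 42)) = Add(19818, Rational(21, 100)) = Rational(1981821, 100)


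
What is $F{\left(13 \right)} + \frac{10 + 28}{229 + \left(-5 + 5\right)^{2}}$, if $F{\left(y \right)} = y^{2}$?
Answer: $\frac{38739}{229} \approx 169.17$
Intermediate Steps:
$F{\left(13 \right)} + \frac{10 + 28}{229 + \left(-5 + 5\right)^{2}} = 13^{2} + \frac{10 + 28}{229 + \left(-5 + 5\right)^{2}} = 169 + \frac{38}{229 + 0^{2}} = 169 + \frac{38}{229 + 0} = 169 + \frac{38}{229} = \frac{38739}{229}$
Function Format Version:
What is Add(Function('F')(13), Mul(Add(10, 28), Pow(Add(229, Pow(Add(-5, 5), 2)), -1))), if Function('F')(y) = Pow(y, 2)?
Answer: Rational(38739, 229) ≈ 169.17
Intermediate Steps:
Add(Function('F')(13), Mul(Add(10, 28), Pow(Add(229, Pow(Add(-5, 5), 2)), -1))) = Add(Pow(13, 2), Mul(Add(10, 28), Pow(Add(229, Pow(Add(-5, 5), 2)), -1))) = Add(169, Mul(38, Pow(Add(229, Pow(0, 2)), -1))) = Add(169, Mul(38, Pow(Add(229, 0), -1))) = Add(169, Mul(38, Pow(229, -1))) = Add(169, Mul(38, Rational(1, 229))) = Add(169, Rational(38, 229)) = Rational(38739, 229)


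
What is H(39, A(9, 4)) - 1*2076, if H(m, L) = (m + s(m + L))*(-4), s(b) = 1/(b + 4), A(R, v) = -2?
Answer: -91516/41 ≈ -2232.1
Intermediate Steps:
s(b) = 1/(4 + b)
H(m, L) = -4*m - 4/(4 + L + m) (H(m, L) = (m + 1/(4 + (m + L)))*(-4) = (m + 1/(4 + (L + m)))*(-4) = (m + 1/(4 + L + m))*(-4) = -4*m - 4/(4 + L + m))
H(39, A(9, 4)) - 1*2076 = 4*(-1 - 1*39*(4 - 2 + 39))/(4 - 2 + 39) - 1*2076 = 4*(-1 - 1*39*41)/41 - 2076 = 4*(1/41)*(-1 - 1599) - 2076 = 4*(1/41)*(-1600) - 2076 = -6400/41 - 2076 = -91516/41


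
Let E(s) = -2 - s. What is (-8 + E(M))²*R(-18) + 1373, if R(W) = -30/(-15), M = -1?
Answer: 1535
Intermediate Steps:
R(W) = 2 (R(W) = -30*(-1/15) = 2)
(-8 + E(M))²*R(-18) + 1373 = (-8 + (-2 - 1*(-1)))²*2 + 1373 = (-8 + (-2 + 1))²*2 + 1373 = (-8 - 1)²*2 + 1373 = (-9)²*2 + 1373 = 81*2 + 1373 = 162 + 1373 = 1535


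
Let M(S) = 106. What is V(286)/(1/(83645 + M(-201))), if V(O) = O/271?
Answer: 23952786/271 ≈ 88387.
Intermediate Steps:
V(O) = O/271 (V(O) = O*(1/271) = O/271)
V(286)/(1/(83645 + M(-201))) = ((1/271)*286)/(1/(83645 + 106)) = 286/(271*(1/83751)) = (286/271)*83751 = 23952786/271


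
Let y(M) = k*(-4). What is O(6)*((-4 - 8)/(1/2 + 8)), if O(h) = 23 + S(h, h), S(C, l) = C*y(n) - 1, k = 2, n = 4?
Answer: 624/17 ≈ 36.706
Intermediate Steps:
y(M) = -8 (y(M) = 2*(-4) = -8)
S(C, l) = -1 - 8*C (S(C, l) = C*(-8) - 1 = -8*C - 1 = -1 - 8*C)
O(h) = 22 - 8*h (O(h) = 23 + (-1 - 8*h) = 22 - 8*h)
O(6)*((-4 - 8)/(1/2 + 8)) = (22 - 8*6)*((-4 - 8)/(1/2 + 8)) = (22 - 48)*(-12/(½ + 8)) = -(-312)/17/2 = -(-312)*2/17 = -26*(-24/17) = 624/17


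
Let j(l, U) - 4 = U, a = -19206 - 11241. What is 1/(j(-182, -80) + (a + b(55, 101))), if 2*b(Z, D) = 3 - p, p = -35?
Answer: -1/30504 ≈ -3.2783e-5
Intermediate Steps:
a = -30447
j(l, U) = 4 + U
b(Z, D) = 19 (b(Z, D) = (3 - 1*(-35))/2 = (3 + 35)/2 = (½)*38 = 19)
1/(j(-182, -80) + (a + b(55, 101))) = 1/((4 - 80) + (-30447 + 19)) = 1/(-76 - 30428) = 1/(-30504) = -1/30504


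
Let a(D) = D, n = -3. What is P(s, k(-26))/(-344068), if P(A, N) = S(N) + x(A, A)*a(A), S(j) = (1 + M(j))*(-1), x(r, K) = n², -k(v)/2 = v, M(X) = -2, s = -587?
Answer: 2641/172034 ≈ 0.015352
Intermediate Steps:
k(v) = -2*v
x(r, K) = 9 (x(r, K) = (-3)² = 9)
S(j) = 1 (S(j) = (1 - 2)*(-1) = -1*(-1) = 1)
P(A, N) = 1 + 9*A
P(s, k(-26))/(-344068) = (1 + 9*(-587))/(-344068) = (1 - 5283)*(-1/344068) = -5282*(-1/344068) = 2641/172034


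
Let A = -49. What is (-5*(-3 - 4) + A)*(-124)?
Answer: 1736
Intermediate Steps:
(-5*(-3 - 4) + A)*(-124) = (-5*(-3 - 4) - 49)*(-124) = (-5*(-7) - 49)*(-124) = (35 - 49)*(-124) = -14*(-124) = 1736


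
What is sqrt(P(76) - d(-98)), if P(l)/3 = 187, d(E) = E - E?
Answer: sqrt(561) ≈ 23.685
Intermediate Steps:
d(E) = 0
P(l) = 561 (P(l) = 3*187 = 561)
sqrt(P(76) - d(-98)) = sqrt(561 - 1*0) = sqrt(561 + 0) = sqrt(561)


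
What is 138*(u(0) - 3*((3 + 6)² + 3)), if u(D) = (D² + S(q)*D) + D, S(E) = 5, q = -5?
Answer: -34776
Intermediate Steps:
u(D) = D² + 6*D (u(D) = (D² + 5*D) + D = D² + 6*D)
138*(u(0) - 3*((3 + 6)² + 3)) = 138*(0*(6 + 0) - 3*((3 + 6)² + 3)) = 138*(0*6 - 3*(9² + 3)) = 138*(0 - 3*(81 + 3)) = 138*(0 - 3*84) = 138*(0 - 252) = 138*(-252) = -34776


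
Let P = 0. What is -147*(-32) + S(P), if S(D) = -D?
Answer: 4704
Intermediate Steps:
-147*(-32) + S(P) = -147*(-32) - 1*0 = 4704 + 0 = 4704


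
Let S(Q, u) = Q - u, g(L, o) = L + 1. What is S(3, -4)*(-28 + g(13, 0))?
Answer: -98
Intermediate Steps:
g(L, o) = 1 + L
S(3, -4)*(-28 + g(13, 0)) = (3 - 1*(-4))*(-28 + (1 + 13)) = (3 + 4)*(-28 + 14) = 7*(-14) = -98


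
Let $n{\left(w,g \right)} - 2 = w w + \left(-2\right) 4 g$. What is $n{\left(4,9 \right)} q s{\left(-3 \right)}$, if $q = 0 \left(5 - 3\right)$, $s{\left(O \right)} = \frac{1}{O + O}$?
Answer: $0$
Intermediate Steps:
$n{\left(w,g \right)} = 2 + w^{2} - 8 g$ ($n{\left(w,g \right)} = 2 + \left(w w + \left(-2\right) 4 g\right) = 2 - \left(- w^{2} + 8 g\right) = 2 + w^{2} - 8 g$)
$s{\left(O \right)} = \frac{1}{2 O}$
$q = 0$ ($q = 0 \cdot 2 = 0$)
$n{\left(4,9 \right)} q s{\left(-3 \right)} = \left(2 + 4^{2} - 72\right) 0 \frac{1}{2 \left(-3\right)} = \left(2 + 16 - 72\right) 0 \cdot \frac{1}{2} \left(- \frac{1}{3}\right) = \left(-54\right) 0 \left(- \frac{1}{6}\right) = 0 \left(- \frac{1}{6}\right) = 0$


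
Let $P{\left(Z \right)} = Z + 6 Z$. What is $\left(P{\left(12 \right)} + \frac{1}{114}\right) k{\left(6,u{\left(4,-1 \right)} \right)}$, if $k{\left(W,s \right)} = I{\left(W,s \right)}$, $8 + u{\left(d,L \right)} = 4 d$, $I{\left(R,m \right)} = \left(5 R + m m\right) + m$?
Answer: $\frac{162809}{19} \approx 8568.9$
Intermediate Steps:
$I{\left(R,m \right)} = m + m^{2} + 5 R$ ($I{\left(R,m \right)} = \left(5 R + m^{2}\right) + m = \left(m^{2} + 5 R\right) + m = m + m^{2} + 5 R$)
$u{\left(d,L \right)} = -8 + 4 d$
$k{\left(W,s \right)} = s + s^{2} + 5 W$
$P{\left(Z \right)} = 7 Z$
$\left(P{\left(12 \right)} + \frac{1}{114}\right) k{\left(6,u{\left(4,-1 \right)} \right)} = \left(7 \cdot 12 + \frac{1}{114}\right) \left(\left(-8 + 4 \cdot 4\right) + \left(-8 + 4 \cdot 4\right)^{2} + 5 \cdot 6\right) = \left(84 + \frac{1}{114}\right) \left(\left(-8 + 16\right) + \left(-8 + 16\right)^{2} + 30\right) = \frac{9577 \left(8 + 8^{2} + 30\right)}{114} = \frac{9577 \left(8 + 64 + 30\right)}{114} = \frac{9577}{114} \cdot 102 = \frac{162809}{19}$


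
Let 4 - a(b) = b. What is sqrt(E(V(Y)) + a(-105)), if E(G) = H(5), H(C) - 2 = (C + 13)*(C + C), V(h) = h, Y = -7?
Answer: sqrt(291) ≈ 17.059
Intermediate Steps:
a(b) = 4 - b
H(C) = 2 + 2*C*(13 + C) (H(C) = 2 + (C + 13)*(C + C) = 2 + (13 + C)*(2*C) = 2 + 2*C*(13 + C))
E(G) = 182 (E(G) = 2 + 2*5**2 + 26*5 = 2 + 2*25 + 130 = 2 + 50 + 130 = 182)
sqrt(E(V(Y)) + a(-105)) = sqrt(182 + (4 - 1*(-105))) = sqrt(182 + (4 + 105)) = sqrt(182 + 109) = sqrt(291)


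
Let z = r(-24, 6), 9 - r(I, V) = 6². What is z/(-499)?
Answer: 27/499 ≈ 0.054108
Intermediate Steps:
r(I, V) = -27 (r(I, V) = 9 - 1*6² = 9 - 1*36 = 9 - 36 = -27)
z = -27
z/(-499) = -27/(-499) = -27*(-1/499) = 27/499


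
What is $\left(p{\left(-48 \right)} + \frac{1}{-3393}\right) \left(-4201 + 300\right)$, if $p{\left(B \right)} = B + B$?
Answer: $\frac{1270668829}{3393} \approx 3.745 \cdot 10^{5}$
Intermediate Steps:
$p{\left(B \right)} = 2 B$
$\left(p{\left(-48 \right)} + \frac{1}{-3393}\right) \left(-4201 + 300\right) = \left(2 \left(-48\right) + \frac{1}{-3393}\right) \left(-4201 + 300\right) = \left(-96 - \frac{1}{3393}\right) \left(-3901\right) = \left(- \frac{325729}{3393}\right) \left(-3901\right) = \frac{1270668829}{3393}$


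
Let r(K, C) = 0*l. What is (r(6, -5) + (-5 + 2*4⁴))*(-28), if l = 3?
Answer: -14196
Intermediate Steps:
r(K, C) = 0 (r(K, C) = 0*3 = 0)
(r(6, -5) + (-5 + 2*4⁴))*(-28) = (0 + (-5 + 2*4⁴))*(-28) = (0 + (-5 + 2*256))*(-28) = (0 + (-5 + 512))*(-28) = (0 + 507)*(-28) = 507*(-28) = -14196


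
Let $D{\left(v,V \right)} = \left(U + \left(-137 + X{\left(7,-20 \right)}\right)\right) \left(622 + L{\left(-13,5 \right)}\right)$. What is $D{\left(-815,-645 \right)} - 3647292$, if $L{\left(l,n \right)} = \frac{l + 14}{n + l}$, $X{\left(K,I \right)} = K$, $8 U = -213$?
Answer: $- \frac{239660363}{64} \approx -3.7447 \cdot 10^{6}$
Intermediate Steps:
$U = - \frac{213}{8}$ ($U = \frac{1}{8} \left(-213\right) = - \frac{213}{8} \approx -26.625$)
$L{\left(l,n \right)} = \frac{14 + l}{l + n}$
$D{\left(v,V \right)} = - \frac{6233675}{64}$ ($D{\left(v,V \right)} = \left(- \frac{213}{8} + \left(-137 + 7\right)\right) \left(622 + \frac{14 - 13}{-13 + 5}\right) = \left(- \frac{213}{8} - 130\right) \left(622 + \frac{1}{-8} \cdot 1\right) = - \frac{1253 \left(622 - \frac{1}{8}\right)}{8} = \left(- \frac{1253}{8}\right) \frac{4975}{8} = - \frac{6233675}{64}$)
$D{\left(-815,-645 \right)} - 3647292 = - \frac{6233675}{64} - 3647292 = - \frac{239660363}{64}$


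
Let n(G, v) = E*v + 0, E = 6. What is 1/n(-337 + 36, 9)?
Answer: 1/54 ≈ 0.018519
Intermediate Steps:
n(G, v) = 6*v (n(G, v) = 6*v + 0 = 6*v)
1/n(-337 + 36, 9) = 1/(6*9) = 1/54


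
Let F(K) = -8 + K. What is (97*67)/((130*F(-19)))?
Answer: -6499/3510 ≈ -1.8516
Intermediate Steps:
(97*67)/((130*F(-19))) = (97*67)/((130*(-8 - 19))) = 6499/((130*(-27))) = 6499/(-3510) = 6499*(-1/3510) = -6499/3510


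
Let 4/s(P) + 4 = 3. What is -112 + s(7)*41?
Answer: -276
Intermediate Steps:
s(P) = -4 (s(P) = 4/(-4 + 3) = 4/(-1) = 4*(-1) = -4)
-112 + s(7)*41 = -112 - 4*41 = -112 - 164 = -276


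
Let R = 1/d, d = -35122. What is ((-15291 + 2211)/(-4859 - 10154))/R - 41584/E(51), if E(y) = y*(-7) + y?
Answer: -69975400984/2296989 ≈ -30464.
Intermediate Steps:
E(y) = -6*y (E(y) = -7*y + y = -6*y)
R = -1/35122 (R = 1/(-35122) = -1/35122 ≈ -2.8472e-5)
((-15291 + 2211)/(-4859 - 10154))/R - 41584/E(51) = ((-15291 + 2211)/(-4859 - 10154))/(-1/35122) - 41584/((-6*51)) = -13080/(-15013)*(-35122) - 41584/(-306) = -13080*(-1/15013)*(-35122) - 41584*(-1/306) = (13080/15013)*(-35122) + 20792/153 = -459395760/15013 + 20792/153 = -69975400984/2296989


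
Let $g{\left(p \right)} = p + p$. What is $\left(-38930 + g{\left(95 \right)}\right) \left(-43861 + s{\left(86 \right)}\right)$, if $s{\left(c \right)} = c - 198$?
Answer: $1703514020$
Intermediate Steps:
$s{\left(c \right)} = -198 + c$
$g{\left(p \right)} = 2 p$
$\left(-38930 + g{\left(95 \right)}\right) \left(-43861 + s{\left(86 \right)}\right) = \left(-38930 + 2 \cdot 95\right) \left(-43861 + \left(-198 + 86\right)\right) = \left(-38930 + 190\right) \left(-43861 - 112\right) = \left(-38740\right) \left(-43973\right) = 1703514020$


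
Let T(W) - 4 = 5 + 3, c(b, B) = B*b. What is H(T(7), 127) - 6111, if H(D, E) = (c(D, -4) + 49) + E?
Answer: -5983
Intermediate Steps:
T(W) = 12 (T(W) = 4 + (5 + 3) = 4 + 8 = 12)
H(D, E) = 49 + E - 4*D (H(D, E) = (-4*D + 49) + E = (49 - 4*D) + E = 49 + E - 4*D)
H(T(7), 127) - 6111 = (49 + 127 - 4*12) - 6111 = (49 + 127 - 48) - 6111 = 128 - 6111 = -5983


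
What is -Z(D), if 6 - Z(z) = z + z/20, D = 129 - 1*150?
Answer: -561/20 ≈ -28.050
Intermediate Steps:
D = -21 (D = 129 - 150 = -21)
Z(z) = 6 - 21*z/20 (Z(z) = 6 - (z + z/20) = 6 - 21*z/20)
-Z(D) = -(6 - 21/20*(-21)) = -(6 + 441/20) = -1*561/20 = -561/20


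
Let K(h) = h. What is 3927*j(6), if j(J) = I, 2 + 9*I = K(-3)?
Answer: -6545/3 ≈ -2181.7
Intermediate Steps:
I = -5/9 (I = -2/9 + (⅑)*(-3) = -2/9 - ⅓ = -5/9 ≈ -0.55556)
j(J) = -5/9
3927*j(6) = 3927*(-5/9) = -6545/3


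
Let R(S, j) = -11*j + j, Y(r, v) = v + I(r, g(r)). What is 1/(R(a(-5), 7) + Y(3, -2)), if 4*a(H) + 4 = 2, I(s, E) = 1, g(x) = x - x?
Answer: -1/71 ≈ -0.014085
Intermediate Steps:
g(x) = 0
a(H) = -½ (a(H) = -1 + (¼)*2 = -1 + ½ = -½)
Y(r, v) = 1 + v (Y(r, v) = v + 1 = 1 + v)
R(S, j) = -10*j
1/(R(a(-5), 7) + Y(3, -2)) = 1/(-10*7 + (1 - 2)) = 1/(-70 - 1) = 1/(-71) = -1/71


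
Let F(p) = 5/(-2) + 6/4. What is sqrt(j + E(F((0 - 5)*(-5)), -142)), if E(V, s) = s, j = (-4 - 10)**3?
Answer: I*sqrt(2886) ≈ 53.721*I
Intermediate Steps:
F(p) = -1 (F(p) = 5*(-1/2) + 6*(1/4) = -5/2 + 3/2 = -1)
j = -2744 (j = (-14)**3 = -2744)
sqrt(j + E(F((0 - 5)*(-5)), -142)) = sqrt(-2744 - 142) = sqrt(-2886) = I*sqrt(2886)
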